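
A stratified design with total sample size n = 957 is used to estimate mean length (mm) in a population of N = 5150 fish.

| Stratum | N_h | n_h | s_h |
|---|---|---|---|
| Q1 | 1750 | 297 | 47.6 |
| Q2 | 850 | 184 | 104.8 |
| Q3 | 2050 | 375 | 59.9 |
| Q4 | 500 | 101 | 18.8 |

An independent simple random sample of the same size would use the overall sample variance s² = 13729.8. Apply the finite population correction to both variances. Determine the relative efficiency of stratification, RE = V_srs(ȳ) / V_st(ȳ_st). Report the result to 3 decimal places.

RE ≈ 3.572

V̂(ȳ_st) = Σ W_h² (1 − n_h/N_h) s_h²/n_h, with W_h = N_h/N and N = 5150:
  stratum Q1: (1750/5150)²·(1 − 297/1750)·47.6²/297 = 0.731386
  stratum Q2: (850/5150)²·(1 − 184/850)·104.8²/184 = 1.27404
  stratum Q3: (2050/5150)²·(1 − 375/2050)·59.9²/375 = 1.23873
  stratum Q4: (500/5150)²·(1 − 101/500)·18.8²/101 = 0.0263222
V_st = 3.27048
V_srs = (1 − 957/5150)·13729.8/957 = 11.6807
Relative efficiency = V_srs / V_st = 11.6807/3.27048 = 3.5716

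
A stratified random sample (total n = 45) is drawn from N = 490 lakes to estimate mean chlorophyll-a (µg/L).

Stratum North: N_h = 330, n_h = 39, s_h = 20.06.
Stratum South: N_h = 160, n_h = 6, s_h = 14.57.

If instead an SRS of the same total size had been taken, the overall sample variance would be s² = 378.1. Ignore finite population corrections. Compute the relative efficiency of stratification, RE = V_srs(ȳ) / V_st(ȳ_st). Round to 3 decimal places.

V̂(ȳ_st) = Σ W_h² s_h²/n_h, with W_h = N_h/N and N = 490:
  stratum North: (330/490)²·20.06²/39 = 4.67986
  stratum South: (160/490)²·14.57²/6 = 3.77238
V_st = 8.45224
V_srs = s²/n = 378.1/45 = 8.40222
Relative efficiency = V_srs / V_st = 8.40222/8.45224 = 0.9941

RE ≈ 0.994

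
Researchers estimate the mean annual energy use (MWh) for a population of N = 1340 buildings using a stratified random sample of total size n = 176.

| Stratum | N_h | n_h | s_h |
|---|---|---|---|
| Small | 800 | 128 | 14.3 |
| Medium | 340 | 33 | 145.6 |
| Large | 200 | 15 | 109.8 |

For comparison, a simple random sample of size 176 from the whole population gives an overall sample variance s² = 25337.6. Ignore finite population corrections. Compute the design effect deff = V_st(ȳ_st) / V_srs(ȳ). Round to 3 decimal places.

deff ≈ 0.416

V̂(ȳ_st) = Σ W_h² s_h²/n_h, with W_h = N_h/N and N = 1340:
  stratum Small: (800/1340)²·14.3²/128 = 0.56942
  stratum Medium: (340/1340)²·145.6²/33 = 41.3578
  stratum Large: (200/1340)²·109.8²/15 = 17.9046
V_st = 59.8318
V_srs = s²/n = 25337.6/176 = 143.964
deff = V_st / V_srs = 59.8318/143.964 = 0.4156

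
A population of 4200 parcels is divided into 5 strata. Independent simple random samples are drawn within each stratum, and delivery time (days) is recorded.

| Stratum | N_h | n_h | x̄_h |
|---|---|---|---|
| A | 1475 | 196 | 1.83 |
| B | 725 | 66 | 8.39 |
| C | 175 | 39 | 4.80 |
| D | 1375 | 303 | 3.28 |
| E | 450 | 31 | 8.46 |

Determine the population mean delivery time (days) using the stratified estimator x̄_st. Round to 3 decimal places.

N = Σ N_h = 4200. Stratum weights W_h = N_h/N.
x̄_st = (1475·1.83 + 725·8.39 + 175·4.80 + 1375·3.28 + 450·8.46) / 4200 = 4.27119

x̄_st ≈ 4.271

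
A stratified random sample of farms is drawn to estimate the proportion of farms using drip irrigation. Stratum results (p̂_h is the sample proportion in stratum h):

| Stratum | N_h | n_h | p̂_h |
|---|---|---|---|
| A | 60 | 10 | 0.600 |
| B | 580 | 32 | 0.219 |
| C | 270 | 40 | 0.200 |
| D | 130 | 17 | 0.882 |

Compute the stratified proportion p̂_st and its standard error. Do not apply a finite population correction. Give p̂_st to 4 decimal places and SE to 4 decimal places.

p̂_st ≈ 0.3189, SE ≈ 0.0467

N = 1040; stratum weights W_h = N_h/N.
p̂_st = Σ W_h p̂_h = (60·0.600 + 580·0.219 + 270·0.200 + 130·0.882)/1040 = 0.31892
V̂(p̂_st) = Σ W_h² p̂_h(1−p̂_h)/(n_h−1):
  stratum A: (60/1040)²·0.600·0.400/9 = 8.87574e-05
  stratum B: (580/1040)²·0.219·0.781/31 = 0.00171602
  stratum C: (270/1040)²·0.200·0.800/39 = 0.000276513
  stratum D: (130/1040)²·0.882·0.118/16 = 0.000101637
V̂(p̂_st) = 0.00218293; SE = √V̂ = 0.0467218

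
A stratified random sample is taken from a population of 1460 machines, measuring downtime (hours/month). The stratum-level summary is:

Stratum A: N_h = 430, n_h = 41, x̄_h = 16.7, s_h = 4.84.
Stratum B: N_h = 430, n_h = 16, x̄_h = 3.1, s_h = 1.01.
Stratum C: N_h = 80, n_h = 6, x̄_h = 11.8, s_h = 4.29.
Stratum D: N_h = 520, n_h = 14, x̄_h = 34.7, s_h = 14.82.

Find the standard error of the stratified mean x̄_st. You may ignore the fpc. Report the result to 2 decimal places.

SE(x̄_st) ≈ 1.43

V̂(x̄_st) = Σ W_h² s_h²/n_h, with W_h = N_h/N and N = 1460:
  stratum A: (430/1460)²·4.84²/41 = 0.0495608
  stratum B: (430/1460)²·1.01²/16 = 0.00553037
  stratum C: (80/1460)²·4.29²/6 = 0.00920953
  stratum D: (520/1460)²·14.82²/14 = 1.99007
V̂(x̄_st) = 2.05438
SE(x̄_st) = √2.05438 = 1.43331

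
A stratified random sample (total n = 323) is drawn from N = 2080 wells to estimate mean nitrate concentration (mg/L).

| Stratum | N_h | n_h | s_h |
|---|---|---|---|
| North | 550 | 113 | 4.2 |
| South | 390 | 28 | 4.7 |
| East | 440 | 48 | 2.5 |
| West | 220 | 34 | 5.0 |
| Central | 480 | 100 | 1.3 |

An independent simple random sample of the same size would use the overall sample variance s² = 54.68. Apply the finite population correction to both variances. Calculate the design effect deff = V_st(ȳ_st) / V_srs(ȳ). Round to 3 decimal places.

V̂(ȳ_st) = Σ W_h² (1 − n_h/N_h) s_h²/n_h, with W_h = N_h/N and N = 2080:
  stratum North: (550/2080)²·(1 − 113/550)·4.2²/113 = 0.00867237
  stratum South: (390/2080)²·(1 − 28/390)·4.7²/28 = 0.0257445
  stratum East: (440/2080)²·(1 − 48/440)·2.5²/48 = 0.005191
  stratum West: (220/2080)²·(1 − 34/220)·5.0²/34 = 0.00695457
  stratum Central: (480/2080)²·(1 − 100/480)·1.3²/100 = 0.0007125
V_st = 0.0472749
V_srs = (1 − 323/2080)·54.68/323 = 0.142999
deff = V_st / V_srs = 0.0472749/0.142999 = 0.3306

deff ≈ 0.331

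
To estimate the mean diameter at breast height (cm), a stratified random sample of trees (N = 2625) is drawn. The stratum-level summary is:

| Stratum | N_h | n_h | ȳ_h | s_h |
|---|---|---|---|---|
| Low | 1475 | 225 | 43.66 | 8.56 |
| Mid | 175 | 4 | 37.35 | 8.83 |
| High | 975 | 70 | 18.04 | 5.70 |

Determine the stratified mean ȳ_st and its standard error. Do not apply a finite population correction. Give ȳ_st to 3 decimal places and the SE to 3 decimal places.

ȳ_st ≈ 33.723, SE ≈ 0.503

ȳ_st = Σ W_h ȳ_h = (1475·43.66 + 175·37.35 + 975·18.04)/2625 = 33.72333
V̂(ȳ_st) = Σ W_h² s_h²/n_h, with W_h = N_h/N and N = 2625:
  stratum Low: (1475/2625)²·8.56²/225 = 0.102823
  stratum Mid: (175/2625)²·8.83²/4 = 0.0866321
  stratum High: (975/2625)²·5.70²/70 = 0.0640328
V̂(ȳ_st) = 0.253488
SE(ȳ_st) = √0.253488 = 0.503476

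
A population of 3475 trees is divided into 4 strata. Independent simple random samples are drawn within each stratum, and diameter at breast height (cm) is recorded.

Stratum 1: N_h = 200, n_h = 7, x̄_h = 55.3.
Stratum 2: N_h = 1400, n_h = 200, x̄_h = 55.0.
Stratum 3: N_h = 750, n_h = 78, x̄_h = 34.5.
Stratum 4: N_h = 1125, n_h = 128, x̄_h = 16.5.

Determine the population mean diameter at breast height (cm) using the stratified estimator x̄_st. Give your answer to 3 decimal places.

x̄_st ≈ 38.129

N = Σ N_h = 3475. Stratum weights W_h = N_h/N.
x̄_st = (200·55.3 + 1400·55.0 + 750·34.5 + 1125·16.5) / 3475 = 38.12878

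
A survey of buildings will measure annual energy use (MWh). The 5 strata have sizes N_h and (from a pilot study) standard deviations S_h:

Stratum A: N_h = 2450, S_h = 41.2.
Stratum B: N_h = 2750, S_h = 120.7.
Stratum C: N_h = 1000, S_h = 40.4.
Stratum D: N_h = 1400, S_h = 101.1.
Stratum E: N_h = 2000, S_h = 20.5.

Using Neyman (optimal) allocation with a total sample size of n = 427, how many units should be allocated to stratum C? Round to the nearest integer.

Neyman allocation: n_h = n · N_h S_h / Σ N_i S_i, with n = 427.
  stratum A: N_h·S_h = 2450·41.2 = 100940.00
  stratum B: N_h·S_h = 2750·120.7 = 331925.00
  stratum C: N_h·S_h = 1000·40.4 = 40400.00
  stratum D: N_h·S_h = 1400·101.1 = 141540.00
  stratum E: N_h·S_h = 2000·20.5 = 41000.00
Σ N_h S_h = 655805.00
n for stratum C = 427·40400.00/655805.00 = 26.305 → 26

26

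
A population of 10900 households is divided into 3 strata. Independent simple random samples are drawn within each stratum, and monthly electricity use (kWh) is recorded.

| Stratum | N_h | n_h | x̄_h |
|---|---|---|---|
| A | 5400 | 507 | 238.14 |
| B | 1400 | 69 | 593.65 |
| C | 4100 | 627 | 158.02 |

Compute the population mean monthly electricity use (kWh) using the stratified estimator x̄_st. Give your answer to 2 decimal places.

N = Σ N_h = 10900. Stratum weights W_h = N_h/N.
x̄_st = (5400·238.14 + 1400·593.65 + 4100·158.02) / 10900 = 253.6650

x̄_st ≈ 253.66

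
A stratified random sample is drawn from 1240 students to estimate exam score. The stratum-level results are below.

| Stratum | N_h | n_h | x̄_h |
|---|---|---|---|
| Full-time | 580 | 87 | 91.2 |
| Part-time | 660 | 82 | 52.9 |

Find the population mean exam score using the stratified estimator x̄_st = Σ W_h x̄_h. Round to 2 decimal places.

N = Σ N_h = 1240. Stratum weights W_h = N_h/N.
x̄_st = (580·91.2 + 660·52.9) / 1240 = 70.8145

x̄_st ≈ 70.81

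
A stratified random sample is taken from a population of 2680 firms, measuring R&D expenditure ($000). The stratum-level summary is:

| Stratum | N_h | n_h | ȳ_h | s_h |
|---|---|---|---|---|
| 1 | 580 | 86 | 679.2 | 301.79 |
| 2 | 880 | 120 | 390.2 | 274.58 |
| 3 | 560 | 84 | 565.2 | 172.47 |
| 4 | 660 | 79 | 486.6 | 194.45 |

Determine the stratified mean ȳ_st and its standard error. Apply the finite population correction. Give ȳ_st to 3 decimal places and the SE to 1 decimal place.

ȳ_st ≈ 513.052, SE ≈ 11.8

ȳ_st = Σ W_h ȳ_h = (580·679.2 + 880·390.2 + 560·565.2 + 660·486.6)/2680 = 513.05224
V̂(ȳ_st) = Σ W_h² (1 − n_h/N_h) s_h²/n_h, with W_h = N_h/N and N = 2680:
  stratum 1: (580/2680)²·(1 − 86/580)·301.79²/86 = 42.2471
  stratum 2: (880/2680)²·(1 − 120/880)·274.58²/120 = 58.5037
  stratum 3: (560/2680)²·(1 − 84/560)·172.47²/84 = 13.1424
  stratum 4: (660/2680)²·(1 − 79/660)·194.45²/79 = 25.5528
V̂(ȳ_st) = 139.446
SE(ȳ_st) = √139.446 = 11.8087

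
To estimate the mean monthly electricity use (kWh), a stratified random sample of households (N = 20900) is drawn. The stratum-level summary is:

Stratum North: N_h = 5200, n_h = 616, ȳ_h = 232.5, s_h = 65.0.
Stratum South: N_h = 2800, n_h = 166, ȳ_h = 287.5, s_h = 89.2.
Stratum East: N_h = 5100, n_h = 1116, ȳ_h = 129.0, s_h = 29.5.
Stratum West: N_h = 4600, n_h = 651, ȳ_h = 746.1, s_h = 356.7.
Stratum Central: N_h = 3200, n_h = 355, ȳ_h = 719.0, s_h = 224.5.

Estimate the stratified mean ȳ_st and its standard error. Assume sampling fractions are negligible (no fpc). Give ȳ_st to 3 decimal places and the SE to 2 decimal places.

ȳ_st ≈ 402.142, SE ≈ 3.76

ȳ_st = Σ W_h ȳ_h = (5200·232.5 + 2800·287.5 + 5100·129.0 + 4600·746.1 + 3200·719.0)/20900 = 402.14163
V̂(ȳ_st) = Σ W_h² s_h²/n_h, with W_h = N_h/N and N = 20900:
  stratum North: (5200/20900)²·65.0²/616 = 0.424581
  stratum South: (2800/20900)²·89.2²/166 = 0.86029
  stratum East: (5100/20900)²·29.5²/1116 = 0.0464331
  stratum West: (4600/20900)²·356.7²/651 = 9.46778
  stratum Central: (3200/20900)²·224.5²/355 = 3.32822
V̂(ȳ_st) = 14.1273
SE(ȳ_st) = √14.1273 = 3.75863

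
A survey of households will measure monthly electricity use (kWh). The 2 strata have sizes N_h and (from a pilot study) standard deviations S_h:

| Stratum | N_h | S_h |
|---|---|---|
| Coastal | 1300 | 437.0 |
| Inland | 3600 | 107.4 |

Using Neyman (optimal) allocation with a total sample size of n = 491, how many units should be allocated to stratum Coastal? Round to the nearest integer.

Neyman allocation: n_h = n · N_h S_h / Σ N_i S_i, with n = 491.
  stratum Coastal: N_h·S_h = 1300·437.0 = 568100.00
  stratum Inland: N_h·S_h = 3600·107.4 = 386640.00
Σ N_h S_h = 954740.00
n for stratum Coastal = 491·568100.00/954740.00 = 292.160 → 292

292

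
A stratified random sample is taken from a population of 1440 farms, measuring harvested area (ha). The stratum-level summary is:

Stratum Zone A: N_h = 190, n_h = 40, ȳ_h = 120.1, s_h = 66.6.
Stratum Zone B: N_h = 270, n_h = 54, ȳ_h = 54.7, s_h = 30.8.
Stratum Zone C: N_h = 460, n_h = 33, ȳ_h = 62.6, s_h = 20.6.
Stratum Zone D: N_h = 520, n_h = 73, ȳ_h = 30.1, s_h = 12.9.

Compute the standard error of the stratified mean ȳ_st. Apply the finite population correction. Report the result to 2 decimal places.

SE(ȳ_st) ≈ 1.87

V̂(ȳ_st) = Σ W_h² (1 − n_h/N_h) s_h²/n_h, with W_h = N_h/N and N = 1440:
  stratum Zone A: (190/1440)²·(1 − 40/190)·66.6²/40 = 1.52408
  stratum Zone B: (270/1440)²·(1 − 54/270)·30.8²/54 = 0.494083
  stratum Zone C: (460/1440)²·(1 − 33/460)·20.6²/33 = 1.2181
  stratum Zone D: (520/1440)²·(1 − 73/520)·12.9²/73 = 0.25553
V̂(ȳ_st) = 3.49179
SE(ȳ_st) = √3.49179 = 1.86863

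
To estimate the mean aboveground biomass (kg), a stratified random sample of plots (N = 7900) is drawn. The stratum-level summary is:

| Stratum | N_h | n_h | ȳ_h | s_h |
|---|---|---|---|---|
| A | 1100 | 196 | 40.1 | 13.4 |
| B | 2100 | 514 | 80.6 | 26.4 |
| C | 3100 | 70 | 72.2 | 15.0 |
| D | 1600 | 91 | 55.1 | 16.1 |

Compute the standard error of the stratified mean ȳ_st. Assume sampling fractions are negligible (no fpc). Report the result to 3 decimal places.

SE(ȳ_st) ≈ 0.852

V̂(ȳ_st) = Σ W_h² s_h²/n_h, with W_h = N_h/N and N = 7900:
  stratum A: (1100/7900)²·13.4²/196 = 0.0177617
  stratum B: (2100/7900)²·26.4²/514 = 0.095814
  stratum C: (3100/7900)²·15.0²/70 = 0.494941
  stratum D: (1600/7900)²·16.1²/91 = 0.116841
V̂(ȳ_st) = 0.725358
SE(ȳ_st) = √0.725358 = 0.85168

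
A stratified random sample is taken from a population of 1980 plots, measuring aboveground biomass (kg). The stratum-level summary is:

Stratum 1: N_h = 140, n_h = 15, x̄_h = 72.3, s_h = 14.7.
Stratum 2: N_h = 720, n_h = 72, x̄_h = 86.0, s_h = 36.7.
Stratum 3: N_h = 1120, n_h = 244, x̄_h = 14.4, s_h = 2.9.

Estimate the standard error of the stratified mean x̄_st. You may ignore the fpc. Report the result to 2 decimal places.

V̂(x̄_st) = Σ W_h² s_h²/n_h, with W_h = N_h/N and N = 1980:
  stratum 1: (140/1980)²·14.7²/15 = 0.0720227
  stratum 2: (720/1980)²·36.7²/72 = 2.47363
  stratum 3: (1120/1980)²·2.9²/244 = 0.0110284
V̂(x̄_st) = 2.55668
SE(x̄_st) = √2.55668 = 1.59896

SE(x̄_st) ≈ 1.60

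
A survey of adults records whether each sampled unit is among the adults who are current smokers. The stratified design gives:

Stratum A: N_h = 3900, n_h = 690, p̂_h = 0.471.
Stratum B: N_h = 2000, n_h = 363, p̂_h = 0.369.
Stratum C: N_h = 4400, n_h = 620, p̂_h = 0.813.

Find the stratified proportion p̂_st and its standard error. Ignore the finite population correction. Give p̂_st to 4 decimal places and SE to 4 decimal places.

N = 10300; stratum weights W_h = N_h/N.
p̂_st = Σ W_h p̂_h = (3900·0.471 + 2000·0.369 + 4400·0.813)/10300 = 0.59729
V̂(p̂_st) = Σ W_h² p̂_h(1−p̂_h)/(n_h−1):
  stratum A: (3900/10300)²·0.471·0.529/689 = 5.18456e-05
  stratum B: (2000/10300)²·0.369·0.631/362 = 2.42512e-05
  stratum C: (4400/10300)²·0.813·0.187/619 = 4.48201e-05
V̂(p̂_st) = 0.000120917; SE = √V̂ = 0.0109962

p̂_st ≈ 0.5973, SE ≈ 0.0110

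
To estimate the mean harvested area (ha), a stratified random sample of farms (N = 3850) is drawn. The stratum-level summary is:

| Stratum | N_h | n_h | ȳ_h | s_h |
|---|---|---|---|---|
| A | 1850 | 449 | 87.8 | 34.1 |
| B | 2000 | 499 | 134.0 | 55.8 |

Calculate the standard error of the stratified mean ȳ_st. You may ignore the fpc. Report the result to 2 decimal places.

V̂(ȳ_st) = Σ W_h² s_h²/n_h, with W_h = N_h/N and N = 3850:
  stratum A: (1850/3850)²·34.1²/449 = 0.597977
  stratum B: (2000/3850)²·55.8²/499 = 1.68386
V̂(ȳ_st) = 2.28184
SE(ȳ_st) = √2.28184 = 1.51058

SE(ȳ_st) ≈ 1.51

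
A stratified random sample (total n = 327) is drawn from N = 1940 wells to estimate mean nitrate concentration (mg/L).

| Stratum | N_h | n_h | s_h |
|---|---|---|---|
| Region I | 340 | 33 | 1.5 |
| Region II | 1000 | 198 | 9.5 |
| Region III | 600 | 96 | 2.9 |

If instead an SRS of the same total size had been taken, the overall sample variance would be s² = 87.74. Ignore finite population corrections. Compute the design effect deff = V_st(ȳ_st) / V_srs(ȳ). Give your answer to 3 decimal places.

V̂(ȳ_st) = Σ W_h² s_h²/n_h, with W_h = N_h/N and N = 1940:
  stratum Region I: (340/1940)²·1.5²/33 = 0.00209422
  stratum Region II: (1000/1940)²·9.5²/198 = 0.12111
  stratum Region III: (600/1940)²·2.9²/96 = 0.00837961
V_st = 0.131583
V_srs = s²/n = 87.74/327 = 0.268318
deff = V_st / V_srs = 0.131583/0.268318 = 0.4904

deff ≈ 0.490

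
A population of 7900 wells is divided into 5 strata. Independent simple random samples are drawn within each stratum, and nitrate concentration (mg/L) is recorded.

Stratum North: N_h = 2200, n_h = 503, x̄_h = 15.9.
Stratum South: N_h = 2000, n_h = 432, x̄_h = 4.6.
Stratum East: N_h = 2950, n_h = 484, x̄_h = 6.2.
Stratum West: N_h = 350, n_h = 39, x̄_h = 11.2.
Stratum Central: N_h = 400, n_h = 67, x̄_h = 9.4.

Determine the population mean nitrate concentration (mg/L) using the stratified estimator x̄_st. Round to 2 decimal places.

x̄_st ≈ 8.88

N = Σ N_h = 7900. Stratum weights W_h = N_h/N.
x̄_st = (2200·15.9 + 2000·4.6 + 2950·6.2 + 350·11.2 + 400·9.4) / 7900 = 8.8797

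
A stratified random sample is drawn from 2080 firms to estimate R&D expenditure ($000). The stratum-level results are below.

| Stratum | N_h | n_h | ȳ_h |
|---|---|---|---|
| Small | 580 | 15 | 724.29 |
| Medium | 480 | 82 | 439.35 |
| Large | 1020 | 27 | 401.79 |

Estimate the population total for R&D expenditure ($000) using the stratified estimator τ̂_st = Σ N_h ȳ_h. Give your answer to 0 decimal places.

τ̂_st ≈ 1040802

τ̂_st = Σ N_h ȳ_h = 580·724.29 + 480·439.35 + 1020·401.79 = 1040802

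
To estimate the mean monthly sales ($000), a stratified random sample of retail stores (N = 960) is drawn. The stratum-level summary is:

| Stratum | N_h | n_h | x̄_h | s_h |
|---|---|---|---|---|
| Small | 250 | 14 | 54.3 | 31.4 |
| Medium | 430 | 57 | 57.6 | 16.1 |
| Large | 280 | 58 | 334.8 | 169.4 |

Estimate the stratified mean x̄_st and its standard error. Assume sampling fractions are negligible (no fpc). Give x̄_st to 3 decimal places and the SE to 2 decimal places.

x̄_st = Σ W_h x̄_h = (250·54.3 + 430·57.6 + 280·334.8)/960 = 137.59062
V̂(x̄_st) = Σ W_h² s_h²/n_h, with W_h = N_h/N and N = 960:
  stratum Small: (250/960)²·31.4²/14 = 4.77605
  stratum Medium: (430/960)²·16.1²/57 = 0.912371
  stratum Large: (280/960)²·169.4²/58 = 42.0894
V̂(x̄_st) = 47.7778
SE(x̄_st) = √47.7778 = 6.91215

x̄_st ≈ 137.591, SE ≈ 6.91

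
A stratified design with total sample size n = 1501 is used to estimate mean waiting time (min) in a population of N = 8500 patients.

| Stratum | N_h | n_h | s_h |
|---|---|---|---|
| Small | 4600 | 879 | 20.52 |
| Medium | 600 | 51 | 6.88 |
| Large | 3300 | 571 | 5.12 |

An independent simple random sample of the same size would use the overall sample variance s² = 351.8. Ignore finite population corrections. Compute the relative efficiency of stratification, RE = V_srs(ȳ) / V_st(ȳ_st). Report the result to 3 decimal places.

V̂(ȳ_st) = Σ W_h² s_h²/n_h, with W_h = N_h/N and N = 8500:
  stratum Small: (4600/8500)²·20.52²/879 = 0.140295
  stratum Medium: (600/8500)²·6.88²/51 = 0.00462457
  stratum Large: (3300/8500)²·5.12²/571 = 0.0069198
V_st = 0.15184
V_srs = s²/n = 351.8/1501 = 0.234377
Relative efficiency = V_srs / V_st = 0.234377/0.15184 = 1.5436

RE ≈ 1.544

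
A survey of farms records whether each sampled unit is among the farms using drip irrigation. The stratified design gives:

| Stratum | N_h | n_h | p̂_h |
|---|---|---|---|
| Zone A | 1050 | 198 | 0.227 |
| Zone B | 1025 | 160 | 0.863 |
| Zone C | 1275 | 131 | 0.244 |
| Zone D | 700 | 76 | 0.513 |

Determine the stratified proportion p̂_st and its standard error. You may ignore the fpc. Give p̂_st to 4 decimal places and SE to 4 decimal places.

p̂_st ≈ 0.4427, SE ≈ 0.0186

N = 4050; stratum weights W_h = N_h/N.
p̂_st = Σ W_h p̂_h = (1050·0.227 + 1025·0.863 + 1275·0.244 + 700·0.513)/4050 = 0.44275
V̂(p̂_st) = Σ W_h² p̂_h(1−p̂_h)/(n_h−1):
  stratum Zone A: (1050/4050)²·0.227·0.773/197 = 5.98698e-05
  stratum Zone B: (1025/4050)²·0.863·0.137/159 = 4.76291e-05
  stratum Zone C: (1275/4050)²·0.244·0.756/130 = 0.00014063
  stratum Zone D: (700/4050)²·0.513·0.487/75 = 9.9511e-05
V̂(p̂_st) = 0.00034764; SE = √V̂ = 0.0186451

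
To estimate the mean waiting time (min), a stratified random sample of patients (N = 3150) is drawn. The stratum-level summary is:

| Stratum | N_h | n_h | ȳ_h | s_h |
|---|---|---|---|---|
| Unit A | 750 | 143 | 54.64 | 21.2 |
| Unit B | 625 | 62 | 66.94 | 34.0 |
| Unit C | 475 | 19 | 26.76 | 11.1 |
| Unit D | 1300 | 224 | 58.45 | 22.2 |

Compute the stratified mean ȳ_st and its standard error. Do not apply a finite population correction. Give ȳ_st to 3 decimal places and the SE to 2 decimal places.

ȳ_st ≈ 54.449, SE ≈ 1.20

ȳ_st = Σ W_h ȳ_h = (750·54.64 + 625·66.94 + 475·26.76 + 1300·58.45)/3150 = 54.44873
V̂(ȳ_st) = Σ W_h² s_h²/n_h, with W_h = N_h/N and N = 3150:
  stratum Unit A: (750/3150)²·21.2²/143 = 0.178171
  stratum Unit B: (625/3150)²·34.0²/62 = 0.734015
  stratum Unit C: (475/3150)²·11.1²/19 = 0.147455
  stratum Unit D: (1300/3150)²·22.2²/224 = 0.374734
V̂(ȳ_st) = 1.43438
SE(ȳ_st) = √1.43438 = 1.19765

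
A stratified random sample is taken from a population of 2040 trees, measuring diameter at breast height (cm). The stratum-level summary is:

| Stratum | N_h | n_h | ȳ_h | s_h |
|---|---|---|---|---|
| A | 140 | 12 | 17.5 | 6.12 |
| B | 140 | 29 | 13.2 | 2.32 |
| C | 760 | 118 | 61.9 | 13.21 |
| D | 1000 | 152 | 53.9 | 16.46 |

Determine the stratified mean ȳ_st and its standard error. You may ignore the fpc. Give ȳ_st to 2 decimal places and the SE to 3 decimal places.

ȳ_st ≈ 51.59, SE ≈ 0.806

ȳ_st = Σ W_h ȳ_h = (140·17.5 + 140·13.2 + 760·61.9 + 1000·53.9)/2040 = 51.58922
V̂(ȳ_st) = Σ W_h² s_h²/n_h, with W_h = N_h/N and N = 2040:
  stratum A: (140/2040)²·6.12²/12 = 0.0147
  stratum B: (140/2040)²·2.32²/29 = 0.000874125
  stratum C: (760/2040)²·13.21²/118 = 0.205253
  stratum D: (1000/2040)²·16.46²/152 = 0.428308
V̂(ȳ_st) = 0.649135
SE(ȳ_st) = √0.649135 = 0.805689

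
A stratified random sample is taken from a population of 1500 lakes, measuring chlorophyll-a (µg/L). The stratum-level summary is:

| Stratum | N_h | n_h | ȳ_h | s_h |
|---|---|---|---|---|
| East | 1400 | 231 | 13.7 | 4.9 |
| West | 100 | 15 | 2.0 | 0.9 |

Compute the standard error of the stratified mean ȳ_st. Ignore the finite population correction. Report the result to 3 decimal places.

SE(ȳ_st) ≈ 0.301

V̂(ȳ_st) = Σ W_h² s_h²/n_h, with W_h = N_h/N and N = 1500:
  stratum East: (1400/1500)²·4.9²/231 = 0.0905428
  stratum West: (100/1500)²·0.9²/15 = 0.00024
V̂(ȳ_st) = 0.0907828
SE(ȳ_st) = √0.0907828 = 0.301302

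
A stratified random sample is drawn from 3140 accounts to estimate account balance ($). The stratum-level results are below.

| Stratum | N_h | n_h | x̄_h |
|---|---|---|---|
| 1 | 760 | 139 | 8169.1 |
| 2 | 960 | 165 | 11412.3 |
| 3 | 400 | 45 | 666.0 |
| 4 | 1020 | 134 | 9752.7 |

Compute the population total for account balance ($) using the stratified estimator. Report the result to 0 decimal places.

τ̂_st = Σ N_h x̄_h = 760·8169.1 + 960·11412.3 + 400·666.0 + 1020·9752.7 = 27378478

τ̂_st ≈ 27378478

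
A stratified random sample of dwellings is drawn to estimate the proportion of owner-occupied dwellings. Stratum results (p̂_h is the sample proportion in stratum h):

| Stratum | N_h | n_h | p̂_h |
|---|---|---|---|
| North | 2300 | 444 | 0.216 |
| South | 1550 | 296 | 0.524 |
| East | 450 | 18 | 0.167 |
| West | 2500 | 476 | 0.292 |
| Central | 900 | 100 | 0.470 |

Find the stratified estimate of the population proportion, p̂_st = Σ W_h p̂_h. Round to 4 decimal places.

p̂_st ≈ 0.3295

N = 7700; stratum weights W_h = N_h/N.
p̂_st = Σ W_h p̂_h = (2300·0.216 + 1550·0.524 + 450·0.167 + 2500·0.292 + 900·0.470)/7700 = 0.32950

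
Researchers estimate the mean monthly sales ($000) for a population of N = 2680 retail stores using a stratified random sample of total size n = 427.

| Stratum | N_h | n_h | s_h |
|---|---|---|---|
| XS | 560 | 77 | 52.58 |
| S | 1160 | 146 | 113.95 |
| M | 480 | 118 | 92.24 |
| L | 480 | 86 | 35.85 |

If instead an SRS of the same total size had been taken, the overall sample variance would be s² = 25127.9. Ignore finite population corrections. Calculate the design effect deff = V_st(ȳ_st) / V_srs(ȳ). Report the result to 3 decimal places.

V̂(ȳ_st) = Σ W_h² s_h²/n_h, with W_h = N_h/N and N = 2680:
  stratum XS: (560/2680)²·52.58²/77 = 1.56768
  stratum S: (1160/2680)²·113.95²/146 = 16.6618
  stratum M: (480/2680)²·92.24²/118 = 2.31297
  stratum L: (480/2680)²·35.85²/86 = 0.479394
V_st = 21.0219
V_srs = s²/n = 25127.9/427 = 58.8475
deff = V_st / V_srs = 21.0219/58.8475 = 0.3572

deff ≈ 0.357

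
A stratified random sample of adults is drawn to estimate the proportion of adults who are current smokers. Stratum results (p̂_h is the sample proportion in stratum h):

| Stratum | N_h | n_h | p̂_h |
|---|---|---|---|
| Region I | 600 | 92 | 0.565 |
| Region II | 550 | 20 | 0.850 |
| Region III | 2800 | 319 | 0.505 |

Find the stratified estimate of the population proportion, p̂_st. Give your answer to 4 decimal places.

N = 3950; stratum weights W_h = N_h/N.
p̂_st = Σ W_h p̂_h = (600·0.565 + 550·0.850 + 2800·0.505)/3950 = 0.56215

p̂_st ≈ 0.5622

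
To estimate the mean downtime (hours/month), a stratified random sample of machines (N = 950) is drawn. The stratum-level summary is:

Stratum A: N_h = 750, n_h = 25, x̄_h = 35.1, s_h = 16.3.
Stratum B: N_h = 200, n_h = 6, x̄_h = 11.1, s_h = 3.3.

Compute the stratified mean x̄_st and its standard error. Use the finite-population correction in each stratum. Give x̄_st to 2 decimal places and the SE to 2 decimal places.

x̄_st ≈ 30.05, SE ≈ 2.55

x̄_st = Σ W_h x̄_h = (750·35.1 + 200·11.1)/950 = 30.04737
V̂(x̄_st) = Σ W_h² (1 − n_h/N_h) s_h²/n_h, with W_h = N_h/N and N = 950:
  stratum A: (750/950)²·(1 − 25/750)·16.3²/25 = 6.40306
  stratum B: (200/950)²·(1 − 6/200)·3.3²/6 = 0.0780299
V̂(x̄_st) = 6.48109
SE(x̄_st) = √6.48109 = 2.5458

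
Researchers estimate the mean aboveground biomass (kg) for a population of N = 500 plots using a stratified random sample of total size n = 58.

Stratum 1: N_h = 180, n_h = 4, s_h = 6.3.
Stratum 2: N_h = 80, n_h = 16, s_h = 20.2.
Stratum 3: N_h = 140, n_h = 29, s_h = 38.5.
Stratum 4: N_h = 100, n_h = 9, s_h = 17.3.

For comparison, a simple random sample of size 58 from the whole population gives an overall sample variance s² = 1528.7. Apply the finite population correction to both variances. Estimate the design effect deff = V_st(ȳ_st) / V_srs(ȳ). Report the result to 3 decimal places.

deff ≈ 0.265

V̂(ȳ_st) = Σ W_h² (1 − n_h/N_h) s_h²/n_h, with W_h = N_h/N and N = 500:
  stratum 1: (180/500)²·(1 − 4/180)·6.3²/4 = 1.25738
  stratum 2: (80/500)²·(1 − 16/80)·20.2²/16 = 0.522291
  stratum 3: (140/500)²·(1 − 29/140)·38.5²/29 = 3.17713
  stratum 4: (100/500)²·(1 − 9/100)·17.3²/9 = 1.21046
V_st = 6.16726
V_srs = (1 − 58/500)·1528.7/58 = 23.2995
deff = V_st / V_srs = 6.16726/23.2995 = 0.2647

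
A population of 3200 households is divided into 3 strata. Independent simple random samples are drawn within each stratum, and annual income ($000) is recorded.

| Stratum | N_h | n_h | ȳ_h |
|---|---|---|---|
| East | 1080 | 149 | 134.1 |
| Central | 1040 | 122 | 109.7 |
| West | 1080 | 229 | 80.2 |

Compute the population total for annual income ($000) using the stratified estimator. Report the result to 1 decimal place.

τ̂_st = Σ N_h ȳ_h = 1080·134.1 + 1040·109.7 + 1080·80.2 = 345532.0

τ̂_st ≈ 345532.0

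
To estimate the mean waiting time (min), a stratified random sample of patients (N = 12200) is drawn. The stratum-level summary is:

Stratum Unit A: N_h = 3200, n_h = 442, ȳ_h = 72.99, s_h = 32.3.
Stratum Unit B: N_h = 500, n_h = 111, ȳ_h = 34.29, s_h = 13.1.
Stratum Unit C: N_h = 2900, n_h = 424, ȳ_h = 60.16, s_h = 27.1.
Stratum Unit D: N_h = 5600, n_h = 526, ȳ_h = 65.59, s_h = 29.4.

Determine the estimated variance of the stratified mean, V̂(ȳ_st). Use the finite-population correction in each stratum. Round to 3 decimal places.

V̂(ȳ_st) = Σ W_h² (1 − n_h/N_h) s_h²/n_h, with W_h = N_h/N and N = 12200:
  stratum Unit A: (3200/12200)²·(1 − 442/3200)·32.3²/442 = 0.139961
  stratum Unit B: (500/12200)²·(1 − 111/500)·13.1²/111 = 0.00202032
  stratum Unit C: (2900/12200)²·(1 − 424/2900)·27.1²/424 = 0.0835606
  stratum Unit D: (5600/12200)²·(1 − 526/5600)·29.4²/526 = 0.31371
V̂(ȳ_st) = 0.539252

V̂(ȳ_st) ≈ 0.539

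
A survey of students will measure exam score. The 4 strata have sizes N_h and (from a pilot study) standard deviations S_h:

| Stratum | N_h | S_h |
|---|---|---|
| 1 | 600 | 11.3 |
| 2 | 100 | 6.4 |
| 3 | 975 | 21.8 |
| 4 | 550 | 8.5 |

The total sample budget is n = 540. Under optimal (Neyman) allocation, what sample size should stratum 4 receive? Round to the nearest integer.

76

Neyman allocation: n_h = n · N_h S_h / Σ N_i S_i, with n = 540.
  stratum 1: N_h·S_h = 600·11.3 = 6780.00
  stratum 2: N_h·S_h = 100·6.4 = 640.00
  stratum 3: N_h·S_h = 975·21.8 = 21255.00
  stratum 4: N_h·S_h = 550·8.5 = 4675.00
Σ N_h S_h = 33350.00
n for stratum 4 = 540·4675.00/33350.00 = 75.697 → 76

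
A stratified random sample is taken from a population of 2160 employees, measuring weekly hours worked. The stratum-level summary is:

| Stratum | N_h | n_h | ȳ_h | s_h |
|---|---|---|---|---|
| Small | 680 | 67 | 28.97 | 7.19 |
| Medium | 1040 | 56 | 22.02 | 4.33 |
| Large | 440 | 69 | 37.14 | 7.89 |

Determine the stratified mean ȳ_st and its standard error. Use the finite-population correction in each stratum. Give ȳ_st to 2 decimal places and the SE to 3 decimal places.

ȳ_st ≈ 27.29, SE ≈ 0.417

ȳ_st = Σ W_h ȳ_h = (680·28.97 + 1040·22.02 + 440·37.14)/2160 = 27.28796
V̂(ȳ_st) = Σ W_h² (1 − n_h/N_h) s_h²/n_h, with W_h = N_h/N and N = 2160:
  stratum Small: (680/2160)²·(1 − 67/680)·7.19²/67 = 0.0689358
  stratum Medium: (1040/2160)²·(1 − 56/1040)·4.33²/56 = 0.0734359
  stratum Large: (440/2160)²·(1 − 69/440)·7.89²/69 = 0.0315663
V̂(ȳ_st) = 0.173938
SE(ȳ_st) = √0.173938 = 0.417059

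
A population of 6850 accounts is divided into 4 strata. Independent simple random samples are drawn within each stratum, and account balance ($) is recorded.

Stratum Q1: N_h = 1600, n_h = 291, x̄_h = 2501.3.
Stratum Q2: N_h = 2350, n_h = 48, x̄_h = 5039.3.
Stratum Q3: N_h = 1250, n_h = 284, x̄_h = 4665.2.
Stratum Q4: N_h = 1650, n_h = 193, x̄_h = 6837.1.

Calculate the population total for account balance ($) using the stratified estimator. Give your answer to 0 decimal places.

τ̂_st = Σ N_h x̄_h = 1600·2501.3 + 2350·5039.3 + 1250·4665.2 + 1650·6837.1 = 32957150

τ̂_st ≈ 32957150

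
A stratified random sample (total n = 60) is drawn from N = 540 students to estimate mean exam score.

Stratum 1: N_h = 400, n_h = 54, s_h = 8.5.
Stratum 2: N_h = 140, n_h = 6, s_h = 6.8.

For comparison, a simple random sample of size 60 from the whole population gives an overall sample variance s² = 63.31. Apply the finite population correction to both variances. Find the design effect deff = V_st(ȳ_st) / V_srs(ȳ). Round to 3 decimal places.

deff ≈ 1.206

V̂(ȳ_st) = Σ W_h² (1 − n_h/N_h) s_h²/n_h, with W_h = N_h/N and N = 540:
  stratum 1: (400/540)²·(1 − 54/400)·8.5²/54 = 0.635028
  stratum 2: (140/540)²·(1 − 6/140)·6.8²/6 = 0.495806
V_st = 1.13083
V_srs = (1 − 60/540)·63.31/60 = 0.937926
deff = V_st / V_srs = 1.13083/0.937926 = 1.2057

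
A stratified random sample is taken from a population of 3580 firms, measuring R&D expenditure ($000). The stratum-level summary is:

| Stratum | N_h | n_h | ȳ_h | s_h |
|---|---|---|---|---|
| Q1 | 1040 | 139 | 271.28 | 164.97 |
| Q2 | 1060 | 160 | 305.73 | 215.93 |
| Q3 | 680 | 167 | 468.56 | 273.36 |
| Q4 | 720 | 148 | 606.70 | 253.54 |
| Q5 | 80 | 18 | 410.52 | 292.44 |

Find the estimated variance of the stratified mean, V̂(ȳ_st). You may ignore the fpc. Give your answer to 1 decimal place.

V̂(ȳ_st) ≈ 78.2

V̂(ȳ_st) = Σ W_h² s_h²/n_h, with W_h = N_h/N and N = 3580:
  stratum Q1: (1040/3580)²·164.97²/139 = 16.5233
  stratum Q2: (1060/3580)²·215.93²/160 = 25.5477
  stratum Q3: (680/3580)²·273.36²/167 = 16.1438
  stratum Q4: (720/3580)²·253.54²/148 = 17.5683
  stratum Q5: (80/3580)²·292.44²/18 = 2.37255
V̂(ȳ_st) = 78.1556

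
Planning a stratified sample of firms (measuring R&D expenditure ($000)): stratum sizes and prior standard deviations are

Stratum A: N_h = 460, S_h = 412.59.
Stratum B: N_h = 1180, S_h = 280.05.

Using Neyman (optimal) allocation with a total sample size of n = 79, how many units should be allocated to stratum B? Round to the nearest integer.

Neyman allocation: n_h = n · N_h S_h / Σ N_i S_i, with n = 79.
  stratum A: N_h·S_h = 460·412.59 = 189791.40
  stratum B: N_h·S_h = 1180·280.05 = 330459.00
Σ N_h S_h = 520250.40
n for stratum B = 79·330459.00/520250.40 = 50.180 → 50

50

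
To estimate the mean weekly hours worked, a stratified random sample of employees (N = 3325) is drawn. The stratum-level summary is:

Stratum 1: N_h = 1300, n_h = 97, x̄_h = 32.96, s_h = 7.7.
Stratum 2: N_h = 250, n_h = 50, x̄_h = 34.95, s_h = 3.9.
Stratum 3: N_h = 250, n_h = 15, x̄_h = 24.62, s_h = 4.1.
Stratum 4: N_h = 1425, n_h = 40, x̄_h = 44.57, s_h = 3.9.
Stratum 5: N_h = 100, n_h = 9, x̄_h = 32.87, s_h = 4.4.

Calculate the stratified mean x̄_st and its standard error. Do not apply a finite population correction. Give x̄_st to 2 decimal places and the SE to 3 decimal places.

x̄_st ≈ 37.46, SE ≈ 0.416

x̄_st = Σ W_h x̄_h = (1300·32.96 + 250·34.95 + 250·24.62 + 1425·44.57 + 100·32.87)/3325 = 37.45556
V̂(x̄_st) = Σ W_h² s_h²/n_h, with W_h = N_h/N and N = 3325:
  stratum 1: (1300/3325)²·7.7²/97 = 0.0934358
  stratum 2: (250/3325)²·3.9²/50 = 0.00171971
  stratum 3: (250/3325)²·4.1²/15 = 0.00633539
  stratum 4: (1425/3325)²·3.9²/40 = 0.0698418
  stratum 5: (100/3325)²·4.4²/9 = 0.00194572
V̂(x̄_st) = 0.173278
SE(x̄_st) = √0.173278 = 0.416267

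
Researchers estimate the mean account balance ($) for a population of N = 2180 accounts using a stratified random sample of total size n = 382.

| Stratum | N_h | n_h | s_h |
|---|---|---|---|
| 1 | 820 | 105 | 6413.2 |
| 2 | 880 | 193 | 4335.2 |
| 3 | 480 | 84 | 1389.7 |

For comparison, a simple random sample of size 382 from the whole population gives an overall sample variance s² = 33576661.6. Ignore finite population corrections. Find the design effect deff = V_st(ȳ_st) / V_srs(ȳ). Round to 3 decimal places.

deff ≈ 0.824

V̂(ȳ_st) = Σ W_h² s_h²/n_h, with W_h = N_h/N and N = 2180:
  stratum 1: (820/2180)²·6413.2²/105 = 55421.1
  stratum 2: (880/2180)²·4335.2²/193 = 15867.7
  stratum 3: (480/2180)²·1389.7²/84 = 1114.63
V_st = 72403.4
V_srs = s²/n = 33576661.6/382 = 87897
deff = V_st / V_srs = 72403.4/87897 = 0.8237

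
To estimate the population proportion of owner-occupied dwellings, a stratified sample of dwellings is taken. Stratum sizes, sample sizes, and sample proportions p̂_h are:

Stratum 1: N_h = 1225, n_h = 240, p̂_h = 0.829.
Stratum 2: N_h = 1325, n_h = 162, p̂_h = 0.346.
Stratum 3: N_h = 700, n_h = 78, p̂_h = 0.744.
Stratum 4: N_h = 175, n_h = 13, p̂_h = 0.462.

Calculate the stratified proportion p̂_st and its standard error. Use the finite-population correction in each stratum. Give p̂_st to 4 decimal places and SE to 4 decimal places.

p̂_st ≈ 0.6060, SE ≈ 0.0197

N = 3425; stratum weights W_h = N_h/N.
p̂_st = Σ W_h p̂_h = (1225·0.829 + 1325·0.346 + 700·0.744 + 175·0.462)/3425 = 0.60602
V̂(p̂_st) = Σ W_h² (1 − n_h/N_h) p̂_h(1−p̂_h)/(n_h−1):
  stratum 1: (1225/3425)²·(1 − 240/1225)·0.829·0.171/239 = 6.10104e-05
  stratum 2: (1325/3425)²·(1 − 162/1325)·0.346·0.654/161 = 0.00018463
  stratum 3: (700/3425)²·(1 − 78/700)·0.744·0.256/77 = 9.18099e-05
  stratum 4: (175/3425)²·(1 − 13/175)·0.462·0.538/12 = 5.00582e-05
V̂(p̂_st) = 0.000387509; SE = √V̂ = 0.0196852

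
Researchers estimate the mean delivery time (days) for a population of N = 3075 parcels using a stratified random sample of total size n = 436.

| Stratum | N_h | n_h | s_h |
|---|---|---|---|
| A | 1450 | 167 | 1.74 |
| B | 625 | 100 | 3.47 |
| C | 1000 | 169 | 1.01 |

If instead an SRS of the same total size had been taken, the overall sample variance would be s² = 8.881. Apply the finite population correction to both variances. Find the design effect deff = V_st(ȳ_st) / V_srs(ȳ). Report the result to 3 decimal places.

deff ≈ 0.473

V̂(ȳ_st) = Σ W_h² (1 − n_h/N_h) s_h²/n_h, with W_h = N_h/N and N = 3075:
  stratum A: (1450/3075)²·(1 − 167/1450)·1.74²/167 = 0.00356686
  stratum B: (625/3075)²·(1 − 100/625)·3.47²/100 = 0.00417838
  stratum C: (1000/3075)²·(1 − 169/1000)·1.01²/169 = 0.000530477
V_st = 0.00827572
V_srs = (1 − 436/3075)·8.881/436 = 0.0174811
deff = V_st / V_srs = 0.00827572/0.0174811 = 0.4734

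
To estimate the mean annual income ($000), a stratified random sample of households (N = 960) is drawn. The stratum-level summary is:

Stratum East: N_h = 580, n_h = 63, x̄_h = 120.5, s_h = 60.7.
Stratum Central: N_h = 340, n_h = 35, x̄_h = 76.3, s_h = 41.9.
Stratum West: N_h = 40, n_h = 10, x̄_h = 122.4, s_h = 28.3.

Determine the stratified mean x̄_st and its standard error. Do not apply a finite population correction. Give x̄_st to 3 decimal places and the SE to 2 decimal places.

x̄_st = Σ W_h x̄_h = (580·120.5 + 340·76.3 + 40·122.4)/960 = 104.92500
V̂(x̄_st) = Σ W_h² s_h²/n_h, with W_h = N_h/N and N = 960:
  stratum East: (580/960)²·60.7²/63 = 21.3477
  stratum Central: (340/960)²·41.9²/35 = 6.29181
  stratum West: (40/960)²·28.3²/10 = 0.139043
V̂(x̄_st) = 27.7785
SE(x̄_st) = √27.7785 = 5.27053

x̄_st ≈ 104.925, SE ≈ 5.27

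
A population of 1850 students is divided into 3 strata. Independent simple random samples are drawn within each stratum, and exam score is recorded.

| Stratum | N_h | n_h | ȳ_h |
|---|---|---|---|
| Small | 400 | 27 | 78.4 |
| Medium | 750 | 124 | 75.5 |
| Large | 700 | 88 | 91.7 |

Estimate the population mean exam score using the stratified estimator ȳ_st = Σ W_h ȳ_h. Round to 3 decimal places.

N = Σ N_h = 1850. Stratum weights W_h = N_h/N.
ȳ_st = (400·78.4 + 750·75.5 + 700·91.7) / 1850 = 82.25676

ȳ_st ≈ 82.257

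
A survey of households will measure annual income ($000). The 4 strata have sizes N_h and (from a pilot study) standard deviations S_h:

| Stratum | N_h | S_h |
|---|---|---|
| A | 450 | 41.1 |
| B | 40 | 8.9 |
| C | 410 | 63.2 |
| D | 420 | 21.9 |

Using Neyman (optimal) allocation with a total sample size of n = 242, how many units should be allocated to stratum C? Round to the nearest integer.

116

Neyman allocation: n_h = n · N_h S_h / Σ N_i S_i, with n = 242.
  stratum A: N_h·S_h = 450·41.1 = 18495.00
  stratum B: N_h·S_h = 40·8.9 = 356.00
  stratum C: N_h·S_h = 410·63.2 = 25912.00
  stratum D: N_h·S_h = 420·21.9 = 9198.00
Σ N_h S_h = 53961.00
n for stratum C = 242·25912.00/53961.00 = 116.208 → 116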